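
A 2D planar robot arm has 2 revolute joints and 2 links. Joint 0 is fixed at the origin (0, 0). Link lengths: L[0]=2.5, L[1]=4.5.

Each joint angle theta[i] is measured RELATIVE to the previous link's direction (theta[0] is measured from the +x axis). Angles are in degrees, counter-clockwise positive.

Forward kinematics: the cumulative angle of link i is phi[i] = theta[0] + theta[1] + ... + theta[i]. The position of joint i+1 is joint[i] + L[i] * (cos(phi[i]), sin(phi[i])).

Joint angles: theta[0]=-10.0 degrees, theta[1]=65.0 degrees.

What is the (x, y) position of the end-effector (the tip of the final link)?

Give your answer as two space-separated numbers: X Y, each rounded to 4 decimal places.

joint[0] = (0.0000, 0.0000)  (base)
link 0: phi[0] = -10 = -10 deg
  cos(-10 deg) = 0.9848, sin(-10 deg) = -0.1736
  joint[1] = (0.0000, 0.0000) + 2.5 * (0.9848, -0.1736) = (0.0000 + 2.4620, 0.0000 + -0.4341) = (2.4620, -0.4341)
link 1: phi[1] = -10 + 65 = 55 deg
  cos(55 deg) = 0.5736, sin(55 deg) = 0.8192
  joint[2] = (2.4620, -0.4341) + 4.5 * (0.5736, 0.8192) = (2.4620 + 2.5811, -0.4341 + 3.6862) = (5.0431, 3.2521)
End effector: (5.0431, 3.2521)

Answer: 5.0431 3.2521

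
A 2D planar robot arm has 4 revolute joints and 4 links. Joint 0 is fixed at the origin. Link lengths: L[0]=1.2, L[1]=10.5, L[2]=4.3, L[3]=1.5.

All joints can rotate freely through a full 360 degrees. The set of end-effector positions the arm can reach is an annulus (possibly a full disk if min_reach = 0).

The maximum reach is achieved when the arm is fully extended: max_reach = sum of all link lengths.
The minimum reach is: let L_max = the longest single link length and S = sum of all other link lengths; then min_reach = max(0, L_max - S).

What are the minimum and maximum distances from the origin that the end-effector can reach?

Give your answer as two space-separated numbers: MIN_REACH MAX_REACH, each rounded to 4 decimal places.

Answer: 3.5000 17.5000

Derivation:
Link lengths: [1.2, 10.5, 4.3, 1.5]
max_reach = 1.2 + 10.5 + 4.3 + 1.5 = 17.5
L_max = max([1.2, 10.5, 4.3, 1.5]) = 10.5
S (sum of others) = 17.5 - 10.5 = 7
min_reach = max(0, 10.5 - 7) = max(0, 3.5) = 3.5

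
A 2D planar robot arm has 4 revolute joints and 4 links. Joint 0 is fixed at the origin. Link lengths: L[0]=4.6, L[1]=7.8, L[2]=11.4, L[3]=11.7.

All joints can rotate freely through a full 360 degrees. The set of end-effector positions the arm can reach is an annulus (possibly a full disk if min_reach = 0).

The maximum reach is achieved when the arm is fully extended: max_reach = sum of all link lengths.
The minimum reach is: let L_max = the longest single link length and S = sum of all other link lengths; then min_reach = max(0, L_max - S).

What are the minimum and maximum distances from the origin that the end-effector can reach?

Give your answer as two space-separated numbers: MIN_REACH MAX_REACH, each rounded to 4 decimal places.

Link lengths: [4.6, 7.8, 11.4, 11.7]
max_reach = 4.6 + 7.8 + 11.4 + 11.7 = 35.5
L_max = max([4.6, 7.8, 11.4, 11.7]) = 11.7
S (sum of others) = 35.5 - 11.7 = 23.8
min_reach = max(0, 11.7 - 23.8) = max(0, -12.1) = 0

Answer: 0.0000 35.5000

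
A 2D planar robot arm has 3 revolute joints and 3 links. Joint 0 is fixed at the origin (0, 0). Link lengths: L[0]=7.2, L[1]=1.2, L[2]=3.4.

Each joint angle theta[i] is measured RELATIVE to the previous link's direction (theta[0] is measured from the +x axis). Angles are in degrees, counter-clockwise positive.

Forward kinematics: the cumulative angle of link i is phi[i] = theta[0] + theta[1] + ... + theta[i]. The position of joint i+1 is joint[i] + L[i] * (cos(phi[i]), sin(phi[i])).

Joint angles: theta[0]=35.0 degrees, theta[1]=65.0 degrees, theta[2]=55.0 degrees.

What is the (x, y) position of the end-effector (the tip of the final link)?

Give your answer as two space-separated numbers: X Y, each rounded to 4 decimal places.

Answer: 2.6081 6.7484

Derivation:
joint[0] = (0.0000, 0.0000)  (base)
link 0: phi[0] = 35 = 35 deg
  cos(35 deg) = 0.8192, sin(35 deg) = 0.5736
  joint[1] = (0.0000, 0.0000) + 7.2 * (0.8192, 0.5736) = (0.0000 + 5.8979, 0.0000 + 4.1298) = (5.8979, 4.1298)
link 1: phi[1] = 35 + 65 = 100 deg
  cos(100 deg) = -0.1736, sin(100 deg) = 0.9848
  joint[2] = (5.8979, 4.1298) + 1.2 * (-0.1736, 0.9848) = (5.8979 + -0.2084, 4.1298 + 1.1818) = (5.6895, 5.3115)
link 2: phi[2] = 35 + 65 + 55 = 155 deg
  cos(155 deg) = -0.9063, sin(155 deg) = 0.4226
  joint[3] = (5.6895, 5.3115) + 3.4 * (-0.9063, 0.4226) = (5.6895 + -3.0814, 5.3115 + 1.4369) = (2.6081, 6.7484)
End effector: (2.6081, 6.7484)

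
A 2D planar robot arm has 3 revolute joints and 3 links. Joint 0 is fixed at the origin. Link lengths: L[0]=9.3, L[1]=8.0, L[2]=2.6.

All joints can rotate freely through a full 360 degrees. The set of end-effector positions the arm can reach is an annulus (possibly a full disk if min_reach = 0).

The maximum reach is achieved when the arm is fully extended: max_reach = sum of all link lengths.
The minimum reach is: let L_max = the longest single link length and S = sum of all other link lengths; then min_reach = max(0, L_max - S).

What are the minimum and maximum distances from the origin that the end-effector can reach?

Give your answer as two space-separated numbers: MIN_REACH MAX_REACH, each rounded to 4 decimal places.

Link lengths: [9.3, 8.0, 2.6]
max_reach = 9.3 + 8 + 2.6 = 19.9
L_max = max([9.3, 8.0, 2.6]) = 9.3
S (sum of others) = 19.9 - 9.3 = 10.6
min_reach = max(0, 9.3 - 10.6) = max(0, -1.3) = 0

Answer: 0.0000 19.9000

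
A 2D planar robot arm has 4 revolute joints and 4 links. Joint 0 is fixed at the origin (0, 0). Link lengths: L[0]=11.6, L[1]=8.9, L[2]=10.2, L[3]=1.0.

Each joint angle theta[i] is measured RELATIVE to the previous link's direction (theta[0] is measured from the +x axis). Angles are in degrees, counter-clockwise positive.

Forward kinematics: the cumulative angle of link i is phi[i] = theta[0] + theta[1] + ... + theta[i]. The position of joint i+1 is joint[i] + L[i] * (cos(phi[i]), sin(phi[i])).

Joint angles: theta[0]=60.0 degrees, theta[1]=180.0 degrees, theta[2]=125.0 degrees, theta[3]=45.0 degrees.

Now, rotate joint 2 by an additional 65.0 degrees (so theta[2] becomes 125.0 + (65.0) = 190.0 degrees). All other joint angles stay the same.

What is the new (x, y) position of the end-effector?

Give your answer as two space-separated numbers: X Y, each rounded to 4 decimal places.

joint[0] = (0.0000, 0.0000)  (base)
link 0: phi[0] = 60 = 60 deg
  cos(60 deg) = 0.5000, sin(60 deg) = 0.8660
  joint[1] = (0.0000, 0.0000) + 11.6 * (0.5000, 0.8660) = (0.0000 + 5.8000, 0.0000 + 10.0459) = (5.8000, 10.0459)
link 1: phi[1] = 60 + 180 = 240 deg
  cos(240 deg) = -0.5000, sin(240 deg) = -0.8660
  joint[2] = (5.8000, 10.0459) + 8.9 * (-0.5000, -0.8660) = (5.8000 + -4.4500, 10.0459 + -7.7076) = (1.3500, 2.3383)
link 2: phi[2] = 60 + 180 + 190 = 430 deg
  cos(430 deg) = 0.3420, sin(430 deg) = 0.9397
  joint[3] = (1.3500, 2.3383) + 10.2 * (0.3420, 0.9397) = (1.3500 + 3.4886, 2.3383 + 9.5849) = (4.8386, 11.9231)
link 3: phi[3] = 60 + 180 + 190 + 45 = 475 deg
  cos(475 deg) = -0.4226, sin(475 deg) = 0.9063
  joint[4] = (4.8386, 11.9231) + 1 * (-0.4226, 0.9063) = (4.8386 + -0.4226, 11.9231 + 0.9063) = (4.4160, 12.8294)
End effector: (4.4160, 12.8294)

Answer: 4.4160 12.8294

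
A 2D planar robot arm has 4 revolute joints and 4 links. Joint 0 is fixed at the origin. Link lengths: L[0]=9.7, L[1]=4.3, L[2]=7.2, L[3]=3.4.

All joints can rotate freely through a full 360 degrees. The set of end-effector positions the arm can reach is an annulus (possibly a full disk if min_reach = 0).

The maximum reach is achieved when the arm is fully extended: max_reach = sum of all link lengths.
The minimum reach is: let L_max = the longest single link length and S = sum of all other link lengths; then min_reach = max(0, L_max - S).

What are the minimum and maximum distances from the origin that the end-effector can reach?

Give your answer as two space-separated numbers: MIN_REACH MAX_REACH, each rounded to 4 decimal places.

Link lengths: [9.7, 4.3, 7.2, 3.4]
max_reach = 9.7 + 4.3 + 7.2 + 3.4 = 24.6
L_max = max([9.7, 4.3, 7.2, 3.4]) = 9.7
S (sum of others) = 24.6 - 9.7 = 14.9
min_reach = max(0, 9.7 - 14.9) = max(0, -5.2) = 0

Answer: 0.0000 24.6000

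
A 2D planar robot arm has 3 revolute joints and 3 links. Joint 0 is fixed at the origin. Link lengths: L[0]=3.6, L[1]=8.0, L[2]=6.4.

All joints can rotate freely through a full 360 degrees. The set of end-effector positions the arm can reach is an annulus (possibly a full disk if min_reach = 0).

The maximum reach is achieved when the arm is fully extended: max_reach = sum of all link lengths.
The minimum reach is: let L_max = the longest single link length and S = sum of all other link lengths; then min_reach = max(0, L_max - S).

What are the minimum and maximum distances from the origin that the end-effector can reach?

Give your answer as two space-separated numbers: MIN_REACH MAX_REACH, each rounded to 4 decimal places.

Link lengths: [3.6, 8.0, 6.4]
max_reach = 3.6 + 8 + 6.4 = 18
L_max = max([3.6, 8.0, 6.4]) = 8
S (sum of others) = 18 - 8 = 10
min_reach = max(0, 8 - 10) = max(0, -2) = 0

Answer: 0.0000 18.0000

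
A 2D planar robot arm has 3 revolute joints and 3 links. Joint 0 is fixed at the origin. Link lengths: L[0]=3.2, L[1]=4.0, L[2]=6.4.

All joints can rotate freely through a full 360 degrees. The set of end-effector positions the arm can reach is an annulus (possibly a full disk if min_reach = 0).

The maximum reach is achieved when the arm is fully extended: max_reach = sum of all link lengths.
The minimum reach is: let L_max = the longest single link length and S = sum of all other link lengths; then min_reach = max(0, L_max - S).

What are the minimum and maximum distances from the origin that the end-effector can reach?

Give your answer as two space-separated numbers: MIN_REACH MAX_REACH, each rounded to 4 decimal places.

Link lengths: [3.2, 4.0, 6.4]
max_reach = 3.2 + 4 + 6.4 = 13.6
L_max = max([3.2, 4.0, 6.4]) = 6.4
S (sum of others) = 13.6 - 6.4 = 7.2
min_reach = max(0, 6.4 - 7.2) = max(0, -0.8) = 0

Answer: 0.0000 13.6000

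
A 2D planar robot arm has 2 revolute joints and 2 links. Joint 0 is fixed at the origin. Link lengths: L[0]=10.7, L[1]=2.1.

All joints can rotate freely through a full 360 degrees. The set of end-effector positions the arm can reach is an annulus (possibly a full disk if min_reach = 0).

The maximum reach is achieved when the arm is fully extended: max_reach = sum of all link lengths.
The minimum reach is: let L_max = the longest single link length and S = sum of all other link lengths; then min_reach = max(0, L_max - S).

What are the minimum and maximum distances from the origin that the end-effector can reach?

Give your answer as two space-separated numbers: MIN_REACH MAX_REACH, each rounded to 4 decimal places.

Answer: 8.6000 12.8000

Derivation:
Link lengths: [10.7, 2.1]
max_reach = 10.7 + 2.1 = 12.8
L_max = max([10.7, 2.1]) = 10.7
S (sum of others) = 12.8 - 10.7 = 2.1
min_reach = max(0, 10.7 - 2.1) = max(0, 8.6) = 8.6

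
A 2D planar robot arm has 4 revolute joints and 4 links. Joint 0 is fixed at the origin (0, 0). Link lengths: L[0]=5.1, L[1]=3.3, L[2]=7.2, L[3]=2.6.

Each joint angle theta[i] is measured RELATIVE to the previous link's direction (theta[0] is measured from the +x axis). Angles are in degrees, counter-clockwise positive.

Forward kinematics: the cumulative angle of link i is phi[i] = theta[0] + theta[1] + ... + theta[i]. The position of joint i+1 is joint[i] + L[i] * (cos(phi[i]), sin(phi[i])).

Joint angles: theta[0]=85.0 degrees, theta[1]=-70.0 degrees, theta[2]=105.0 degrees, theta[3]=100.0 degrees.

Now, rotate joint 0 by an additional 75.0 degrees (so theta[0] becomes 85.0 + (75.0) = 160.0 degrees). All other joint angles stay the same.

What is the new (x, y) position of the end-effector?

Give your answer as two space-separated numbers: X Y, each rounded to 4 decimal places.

Answer: -10.6483 0.8244

Derivation:
joint[0] = (0.0000, 0.0000)  (base)
link 0: phi[0] = 160 = 160 deg
  cos(160 deg) = -0.9397, sin(160 deg) = 0.3420
  joint[1] = (0.0000, 0.0000) + 5.1 * (-0.9397, 0.3420) = (0.0000 + -4.7924, 0.0000 + 1.7443) = (-4.7924, 1.7443)
link 1: phi[1] = 160 + -70 = 90 deg
  cos(90 deg) = 0.0000, sin(90 deg) = 1.0000
  joint[2] = (-4.7924, 1.7443) + 3.3 * (0.0000, 1.0000) = (-4.7924 + 0.0000, 1.7443 + 3.3000) = (-4.7924, 5.0443)
link 2: phi[2] = 160 + -70 + 105 = 195 deg
  cos(195 deg) = -0.9659, sin(195 deg) = -0.2588
  joint[3] = (-4.7924, 5.0443) + 7.2 * (-0.9659, -0.2588) = (-4.7924 + -6.9547, 5.0443 + -1.8635) = (-11.7471, 3.1808)
link 3: phi[3] = 160 + -70 + 105 + 100 = 295 deg
  cos(295 deg) = 0.4226, sin(295 deg) = -0.9063
  joint[4] = (-11.7471, 3.1808) + 2.6 * (0.4226, -0.9063) = (-11.7471 + 1.0988, 3.1808 + -2.3564) = (-10.6483, 0.8244)
End effector: (-10.6483, 0.8244)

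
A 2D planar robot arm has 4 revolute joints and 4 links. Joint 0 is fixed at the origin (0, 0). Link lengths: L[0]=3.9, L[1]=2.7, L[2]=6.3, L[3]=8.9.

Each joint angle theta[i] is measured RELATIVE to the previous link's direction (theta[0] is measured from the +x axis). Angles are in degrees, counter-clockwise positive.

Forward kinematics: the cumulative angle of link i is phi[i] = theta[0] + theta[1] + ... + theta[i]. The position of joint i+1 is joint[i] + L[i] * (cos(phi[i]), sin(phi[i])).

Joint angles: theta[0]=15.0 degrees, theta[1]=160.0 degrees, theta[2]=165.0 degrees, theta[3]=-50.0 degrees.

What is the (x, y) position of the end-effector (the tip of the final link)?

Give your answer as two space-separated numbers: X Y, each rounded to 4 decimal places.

joint[0] = (0.0000, 0.0000)  (base)
link 0: phi[0] = 15 = 15 deg
  cos(15 deg) = 0.9659, sin(15 deg) = 0.2588
  joint[1] = (0.0000, 0.0000) + 3.9 * (0.9659, 0.2588) = (0.0000 + 3.7671, 0.0000 + 1.0094) = (3.7671, 1.0094)
link 1: phi[1] = 15 + 160 = 175 deg
  cos(175 deg) = -0.9962, sin(175 deg) = 0.0872
  joint[2] = (3.7671, 1.0094) + 2.7 * (-0.9962, 0.0872) = (3.7671 + -2.6897, 1.0094 + 0.2353) = (1.0774, 1.2447)
link 2: phi[2] = 15 + 160 + 165 = 340 deg
  cos(340 deg) = 0.9397, sin(340 deg) = -0.3420
  joint[3] = (1.0774, 1.2447) + 6.3 * (0.9397, -0.3420) = (1.0774 + 5.9201, 1.2447 + -2.1547) = (6.9974, -0.9100)
link 3: phi[3] = 15 + 160 + 165 + -50 = 290 deg
  cos(290 deg) = 0.3420, sin(290 deg) = -0.9397
  joint[4] = (6.9974, -0.9100) + 8.9 * (0.3420, -0.9397) = (6.9974 + 3.0440, -0.9100 + -8.3633) = (10.0414, -9.2733)
End effector: (10.0414, -9.2733)

Answer: 10.0414 -9.2733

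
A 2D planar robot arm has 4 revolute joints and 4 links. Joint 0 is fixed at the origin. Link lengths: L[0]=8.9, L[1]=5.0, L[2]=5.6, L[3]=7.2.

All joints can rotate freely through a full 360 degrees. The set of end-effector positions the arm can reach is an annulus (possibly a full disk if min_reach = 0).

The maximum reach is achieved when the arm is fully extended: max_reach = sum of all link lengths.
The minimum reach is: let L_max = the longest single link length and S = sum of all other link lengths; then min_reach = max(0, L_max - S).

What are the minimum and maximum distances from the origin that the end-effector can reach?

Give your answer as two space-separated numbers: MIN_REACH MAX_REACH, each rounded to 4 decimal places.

Answer: 0.0000 26.7000

Derivation:
Link lengths: [8.9, 5.0, 5.6, 7.2]
max_reach = 8.9 + 5 + 5.6 + 7.2 = 26.7
L_max = max([8.9, 5.0, 5.6, 7.2]) = 8.9
S (sum of others) = 26.7 - 8.9 = 17.8
min_reach = max(0, 8.9 - 17.8) = max(0, -8.9) = 0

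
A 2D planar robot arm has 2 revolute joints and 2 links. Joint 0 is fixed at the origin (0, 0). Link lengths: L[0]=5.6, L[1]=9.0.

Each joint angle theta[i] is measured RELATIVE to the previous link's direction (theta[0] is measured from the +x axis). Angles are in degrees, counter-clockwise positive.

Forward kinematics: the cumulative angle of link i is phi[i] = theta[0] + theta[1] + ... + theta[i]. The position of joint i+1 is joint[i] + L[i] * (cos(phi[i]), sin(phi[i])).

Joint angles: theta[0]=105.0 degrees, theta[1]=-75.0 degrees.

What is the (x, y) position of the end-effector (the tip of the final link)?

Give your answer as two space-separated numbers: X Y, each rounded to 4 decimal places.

Answer: 6.3448 9.9092

Derivation:
joint[0] = (0.0000, 0.0000)  (base)
link 0: phi[0] = 105 = 105 deg
  cos(105 deg) = -0.2588, sin(105 deg) = 0.9659
  joint[1] = (0.0000, 0.0000) + 5.6 * (-0.2588, 0.9659) = (0.0000 + -1.4494, 0.0000 + 5.4092) = (-1.4494, 5.4092)
link 1: phi[1] = 105 + -75 = 30 deg
  cos(30 deg) = 0.8660, sin(30 deg) = 0.5000
  joint[2] = (-1.4494, 5.4092) + 9 * (0.8660, 0.5000) = (-1.4494 + 7.7942, 5.4092 + 4.5000) = (6.3448, 9.9092)
End effector: (6.3448, 9.9092)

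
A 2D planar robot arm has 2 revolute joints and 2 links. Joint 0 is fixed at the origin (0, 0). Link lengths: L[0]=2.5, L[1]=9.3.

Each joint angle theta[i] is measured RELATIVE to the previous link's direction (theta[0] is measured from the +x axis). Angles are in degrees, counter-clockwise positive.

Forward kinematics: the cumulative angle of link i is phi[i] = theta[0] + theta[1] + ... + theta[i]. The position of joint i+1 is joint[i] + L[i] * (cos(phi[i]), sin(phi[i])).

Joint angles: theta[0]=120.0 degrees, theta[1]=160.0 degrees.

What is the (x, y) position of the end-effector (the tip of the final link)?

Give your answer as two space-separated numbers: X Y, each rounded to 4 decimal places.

Answer: 0.3649 -6.9936

Derivation:
joint[0] = (0.0000, 0.0000)  (base)
link 0: phi[0] = 120 = 120 deg
  cos(120 deg) = -0.5000, sin(120 deg) = 0.8660
  joint[1] = (0.0000, 0.0000) + 2.5 * (-0.5000, 0.8660) = (0.0000 + -1.2500, 0.0000 + 2.1651) = (-1.2500, 2.1651)
link 1: phi[1] = 120 + 160 = 280 deg
  cos(280 deg) = 0.1736, sin(280 deg) = -0.9848
  joint[2] = (-1.2500, 2.1651) + 9.3 * (0.1736, -0.9848) = (-1.2500 + 1.6149, 2.1651 + -9.1587) = (0.3649, -6.9936)
End effector: (0.3649, -6.9936)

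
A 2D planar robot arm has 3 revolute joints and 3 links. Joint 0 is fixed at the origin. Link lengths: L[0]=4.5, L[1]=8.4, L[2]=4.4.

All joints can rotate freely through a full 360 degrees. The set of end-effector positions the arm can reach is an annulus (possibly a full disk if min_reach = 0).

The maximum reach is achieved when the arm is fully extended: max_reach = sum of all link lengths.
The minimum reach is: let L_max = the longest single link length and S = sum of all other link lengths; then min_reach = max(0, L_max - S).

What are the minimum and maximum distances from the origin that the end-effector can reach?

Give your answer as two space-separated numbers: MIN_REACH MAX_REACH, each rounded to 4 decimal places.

Link lengths: [4.5, 8.4, 4.4]
max_reach = 4.5 + 8.4 + 4.4 = 17.3
L_max = max([4.5, 8.4, 4.4]) = 8.4
S (sum of others) = 17.3 - 8.4 = 8.9
min_reach = max(0, 8.4 - 8.9) = max(0, -0.5) = 0

Answer: 0.0000 17.3000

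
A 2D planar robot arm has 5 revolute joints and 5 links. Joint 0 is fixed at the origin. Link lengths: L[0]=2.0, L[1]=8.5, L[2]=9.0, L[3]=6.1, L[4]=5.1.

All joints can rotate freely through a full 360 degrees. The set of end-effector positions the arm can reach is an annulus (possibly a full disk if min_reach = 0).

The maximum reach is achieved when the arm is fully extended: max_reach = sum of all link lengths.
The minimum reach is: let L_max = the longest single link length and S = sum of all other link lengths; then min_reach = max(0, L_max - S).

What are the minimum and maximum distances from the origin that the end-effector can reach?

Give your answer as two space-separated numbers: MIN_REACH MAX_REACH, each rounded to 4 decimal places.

Link lengths: [2.0, 8.5, 9.0, 6.1, 5.1]
max_reach = 2 + 8.5 + 9 + 6.1 + 5.1 = 30.7
L_max = max([2.0, 8.5, 9.0, 6.1, 5.1]) = 9
S (sum of others) = 30.7 - 9 = 21.7
min_reach = max(0, 9 - 21.7) = max(0, -12.7) = 0

Answer: 0.0000 30.7000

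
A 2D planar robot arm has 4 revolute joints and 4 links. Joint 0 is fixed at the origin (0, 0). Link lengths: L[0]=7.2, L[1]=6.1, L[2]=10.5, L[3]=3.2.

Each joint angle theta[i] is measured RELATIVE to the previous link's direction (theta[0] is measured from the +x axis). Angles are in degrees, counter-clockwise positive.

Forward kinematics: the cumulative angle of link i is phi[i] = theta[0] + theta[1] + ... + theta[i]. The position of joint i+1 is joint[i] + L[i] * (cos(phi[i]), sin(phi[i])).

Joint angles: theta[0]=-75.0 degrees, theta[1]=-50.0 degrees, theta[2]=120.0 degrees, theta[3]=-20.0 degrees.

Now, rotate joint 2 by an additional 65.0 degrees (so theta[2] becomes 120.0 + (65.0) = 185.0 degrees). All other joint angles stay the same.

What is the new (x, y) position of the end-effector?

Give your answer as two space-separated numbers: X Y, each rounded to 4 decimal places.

joint[0] = (0.0000, 0.0000)  (base)
link 0: phi[0] = -75 = -75 deg
  cos(-75 deg) = 0.2588, sin(-75 deg) = -0.9659
  joint[1] = (0.0000, 0.0000) + 7.2 * (0.2588, -0.9659) = (0.0000 + 1.8635, 0.0000 + -6.9547) = (1.8635, -6.9547)
link 1: phi[1] = -75 + -50 = -125 deg
  cos(-125 deg) = -0.5736, sin(-125 deg) = -0.8192
  joint[2] = (1.8635, -6.9547) + 6.1 * (-0.5736, -0.8192) = (1.8635 + -3.4988, -6.9547 + -4.9968) = (-1.6353, -11.9515)
link 2: phi[2] = -75 + -50 + 185 = 60 deg
  cos(60 deg) = 0.5000, sin(60 deg) = 0.8660
  joint[3] = (-1.6353, -11.9515) + 10.5 * (0.5000, 0.8660) = (-1.6353 + 5.2500, -11.9515 + 9.0933) = (3.6147, -2.8582)
link 3: phi[3] = -75 + -50 + 185 + -20 = 40 deg
  cos(40 deg) = 0.7660, sin(40 deg) = 0.6428
  joint[4] = (3.6147, -2.8582) + 3.2 * (0.7660, 0.6428) = (3.6147 + 2.4513, -2.8582 + 2.0569) = (6.0660, -0.8013)
End effector: (6.0660, -0.8013)

Answer: 6.0660 -0.8013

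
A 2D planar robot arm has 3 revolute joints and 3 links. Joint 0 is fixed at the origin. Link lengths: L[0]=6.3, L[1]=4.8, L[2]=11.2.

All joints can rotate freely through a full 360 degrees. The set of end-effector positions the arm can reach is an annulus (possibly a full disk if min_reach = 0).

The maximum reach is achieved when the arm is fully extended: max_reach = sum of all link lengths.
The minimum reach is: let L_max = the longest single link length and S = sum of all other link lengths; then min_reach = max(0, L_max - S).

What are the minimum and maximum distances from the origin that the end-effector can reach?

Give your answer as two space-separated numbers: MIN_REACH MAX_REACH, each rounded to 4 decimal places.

Answer: 0.1000 22.3000

Derivation:
Link lengths: [6.3, 4.8, 11.2]
max_reach = 6.3 + 4.8 + 11.2 = 22.3
L_max = max([6.3, 4.8, 11.2]) = 11.2
S (sum of others) = 22.3 - 11.2 = 11.1
min_reach = max(0, 11.2 - 11.1) = max(0, 0.1) = 0.1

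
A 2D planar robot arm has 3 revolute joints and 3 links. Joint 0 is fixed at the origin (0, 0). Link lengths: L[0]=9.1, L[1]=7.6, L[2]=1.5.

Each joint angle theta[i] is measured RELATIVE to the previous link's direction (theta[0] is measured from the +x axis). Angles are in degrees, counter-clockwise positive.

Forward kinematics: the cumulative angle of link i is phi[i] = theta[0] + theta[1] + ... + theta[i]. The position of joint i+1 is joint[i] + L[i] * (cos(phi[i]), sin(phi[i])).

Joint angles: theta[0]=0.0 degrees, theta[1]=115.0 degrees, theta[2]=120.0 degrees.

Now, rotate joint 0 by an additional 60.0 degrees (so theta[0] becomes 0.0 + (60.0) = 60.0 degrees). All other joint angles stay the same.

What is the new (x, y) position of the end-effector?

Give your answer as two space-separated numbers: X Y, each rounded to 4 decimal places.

joint[0] = (0.0000, 0.0000)  (base)
link 0: phi[0] = 60 = 60 deg
  cos(60 deg) = 0.5000, sin(60 deg) = 0.8660
  joint[1] = (0.0000, 0.0000) + 9.1 * (0.5000, 0.8660) = (0.0000 + 4.5500, 0.0000 + 7.8808) = (4.5500, 7.8808)
link 1: phi[1] = 60 + 115 = 175 deg
  cos(175 deg) = -0.9962, sin(175 deg) = 0.0872
  joint[2] = (4.5500, 7.8808) + 7.6 * (-0.9962, 0.0872) = (4.5500 + -7.5711, 7.8808 + 0.6624) = (-3.0211, 8.5432)
link 2: phi[2] = 60 + 115 + 120 = 295 deg
  cos(295 deg) = 0.4226, sin(295 deg) = -0.9063
  joint[3] = (-3.0211, 8.5432) + 1.5 * (0.4226, -0.9063) = (-3.0211 + 0.6339, 8.5432 + -1.3595) = (-2.3872, 7.1838)
End effector: (-2.3872, 7.1838)

Answer: -2.3872 7.1838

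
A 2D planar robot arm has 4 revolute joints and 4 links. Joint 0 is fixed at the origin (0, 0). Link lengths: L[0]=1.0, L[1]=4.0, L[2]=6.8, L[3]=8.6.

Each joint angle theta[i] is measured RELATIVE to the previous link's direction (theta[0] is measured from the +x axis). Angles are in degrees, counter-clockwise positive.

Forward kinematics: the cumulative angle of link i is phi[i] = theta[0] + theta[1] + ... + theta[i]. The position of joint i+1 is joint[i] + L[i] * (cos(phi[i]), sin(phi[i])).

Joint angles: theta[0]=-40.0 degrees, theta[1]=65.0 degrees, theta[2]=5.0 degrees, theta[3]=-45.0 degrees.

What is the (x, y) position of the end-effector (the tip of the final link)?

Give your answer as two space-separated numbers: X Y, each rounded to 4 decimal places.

joint[0] = (0.0000, 0.0000)  (base)
link 0: phi[0] = -40 = -40 deg
  cos(-40 deg) = 0.7660, sin(-40 deg) = -0.6428
  joint[1] = (0.0000, 0.0000) + 1 * (0.7660, -0.6428) = (0.0000 + 0.7660, 0.0000 + -0.6428) = (0.7660, -0.6428)
link 1: phi[1] = -40 + 65 = 25 deg
  cos(25 deg) = 0.9063, sin(25 deg) = 0.4226
  joint[2] = (0.7660, -0.6428) + 4 * (0.9063, 0.4226) = (0.7660 + 3.6252, -0.6428 + 1.6905) = (4.3913, 1.0477)
link 2: phi[2] = -40 + 65 + 5 = 30 deg
  cos(30 deg) = 0.8660, sin(30 deg) = 0.5000
  joint[3] = (4.3913, 1.0477) + 6.8 * (0.8660, 0.5000) = (4.3913 + 5.8890, 1.0477 + 3.4000) = (10.2802, 4.4477)
link 3: phi[3] = -40 + 65 + 5 + -45 = -15 deg
  cos(-15 deg) = 0.9659, sin(-15 deg) = -0.2588
  joint[4] = (10.2802, 4.4477) + 8.6 * (0.9659, -0.2588) = (10.2802 + 8.3070, 4.4477 + -2.2258) = (18.5872, 2.2218)
End effector: (18.5872, 2.2218)

Answer: 18.5872 2.2218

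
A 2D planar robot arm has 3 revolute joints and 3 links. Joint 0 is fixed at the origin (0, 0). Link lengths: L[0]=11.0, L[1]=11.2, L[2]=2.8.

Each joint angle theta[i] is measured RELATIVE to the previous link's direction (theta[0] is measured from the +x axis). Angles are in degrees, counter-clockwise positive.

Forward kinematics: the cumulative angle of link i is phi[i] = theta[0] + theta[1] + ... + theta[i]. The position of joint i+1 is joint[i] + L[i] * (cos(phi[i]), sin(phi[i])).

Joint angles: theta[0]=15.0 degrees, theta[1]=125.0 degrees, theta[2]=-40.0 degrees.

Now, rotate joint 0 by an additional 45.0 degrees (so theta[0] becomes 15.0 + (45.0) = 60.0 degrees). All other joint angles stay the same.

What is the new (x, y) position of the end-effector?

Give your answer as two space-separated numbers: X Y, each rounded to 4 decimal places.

Answer: -7.9510 10.1561

Derivation:
joint[0] = (0.0000, 0.0000)  (base)
link 0: phi[0] = 60 = 60 deg
  cos(60 deg) = 0.5000, sin(60 deg) = 0.8660
  joint[1] = (0.0000, 0.0000) + 11 * (0.5000, 0.8660) = (0.0000 + 5.5000, 0.0000 + 9.5263) = (5.5000, 9.5263)
link 1: phi[1] = 60 + 125 = 185 deg
  cos(185 deg) = -0.9962, sin(185 deg) = -0.0872
  joint[2] = (5.5000, 9.5263) + 11.2 * (-0.9962, -0.0872) = (5.5000 + -11.1574, 9.5263 + -0.9761) = (-5.6574, 8.5501)
link 2: phi[2] = 60 + 125 + -40 = 145 deg
  cos(145 deg) = -0.8192, sin(145 deg) = 0.5736
  joint[3] = (-5.6574, 8.5501) + 2.8 * (-0.8192, 0.5736) = (-5.6574 + -2.2936, 8.5501 + 1.6060) = (-7.9510, 10.1561)
End effector: (-7.9510, 10.1561)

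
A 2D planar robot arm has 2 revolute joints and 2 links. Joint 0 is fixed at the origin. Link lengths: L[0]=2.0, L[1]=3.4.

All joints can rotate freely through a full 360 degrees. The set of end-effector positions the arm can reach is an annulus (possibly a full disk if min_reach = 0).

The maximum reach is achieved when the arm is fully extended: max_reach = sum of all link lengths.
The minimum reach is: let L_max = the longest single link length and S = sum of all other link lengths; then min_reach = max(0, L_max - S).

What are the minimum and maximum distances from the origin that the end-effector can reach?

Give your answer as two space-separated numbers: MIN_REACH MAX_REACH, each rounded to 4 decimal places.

Answer: 1.4000 5.4000

Derivation:
Link lengths: [2.0, 3.4]
max_reach = 2 + 3.4 = 5.4
L_max = max([2.0, 3.4]) = 3.4
S (sum of others) = 5.4 - 3.4 = 2
min_reach = max(0, 3.4 - 2) = max(0, 1.4) = 1.4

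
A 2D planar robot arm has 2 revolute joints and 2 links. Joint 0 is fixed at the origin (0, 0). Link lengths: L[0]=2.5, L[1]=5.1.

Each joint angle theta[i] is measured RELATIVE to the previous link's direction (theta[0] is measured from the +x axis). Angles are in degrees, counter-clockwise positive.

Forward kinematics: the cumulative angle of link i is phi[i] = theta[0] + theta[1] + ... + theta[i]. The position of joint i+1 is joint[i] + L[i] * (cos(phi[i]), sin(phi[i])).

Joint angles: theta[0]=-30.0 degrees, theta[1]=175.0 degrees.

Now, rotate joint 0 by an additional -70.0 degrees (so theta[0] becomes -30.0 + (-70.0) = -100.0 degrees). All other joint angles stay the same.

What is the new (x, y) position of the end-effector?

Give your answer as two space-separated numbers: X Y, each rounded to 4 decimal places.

Answer: 0.8859 2.4642

Derivation:
joint[0] = (0.0000, 0.0000)  (base)
link 0: phi[0] = -100 = -100 deg
  cos(-100 deg) = -0.1736, sin(-100 deg) = -0.9848
  joint[1] = (0.0000, 0.0000) + 2.5 * (-0.1736, -0.9848) = (0.0000 + -0.4341, 0.0000 + -2.4620) = (-0.4341, -2.4620)
link 1: phi[1] = -100 + 175 = 75 deg
  cos(75 deg) = 0.2588, sin(75 deg) = 0.9659
  joint[2] = (-0.4341, -2.4620) + 5.1 * (0.2588, 0.9659) = (-0.4341 + 1.3200, -2.4620 + 4.9262) = (0.8859, 2.4642)
End effector: (0.8859, 2.4642)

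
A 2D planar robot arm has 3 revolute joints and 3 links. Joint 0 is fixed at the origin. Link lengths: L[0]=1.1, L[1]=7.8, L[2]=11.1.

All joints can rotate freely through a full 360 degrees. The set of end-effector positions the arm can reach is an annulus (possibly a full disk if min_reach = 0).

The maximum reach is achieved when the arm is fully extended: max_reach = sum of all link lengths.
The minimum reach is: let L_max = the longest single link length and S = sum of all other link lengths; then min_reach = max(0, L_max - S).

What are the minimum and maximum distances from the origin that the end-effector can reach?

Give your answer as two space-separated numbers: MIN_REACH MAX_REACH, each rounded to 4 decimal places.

Link lengths: [1.1, 7.8, 11.1]
max_reach = 1.1 + 7.8 + 11.1 = 20
L_max = max([1.1, 7.8, 11.1]) = 11.1
S (sum of others) = 20 - 11.1 = 8.9
min_reach = max(0, 11.1 - 8.9) = max(0, 2.2) = 2.2

Answer: 2.2000 20.0000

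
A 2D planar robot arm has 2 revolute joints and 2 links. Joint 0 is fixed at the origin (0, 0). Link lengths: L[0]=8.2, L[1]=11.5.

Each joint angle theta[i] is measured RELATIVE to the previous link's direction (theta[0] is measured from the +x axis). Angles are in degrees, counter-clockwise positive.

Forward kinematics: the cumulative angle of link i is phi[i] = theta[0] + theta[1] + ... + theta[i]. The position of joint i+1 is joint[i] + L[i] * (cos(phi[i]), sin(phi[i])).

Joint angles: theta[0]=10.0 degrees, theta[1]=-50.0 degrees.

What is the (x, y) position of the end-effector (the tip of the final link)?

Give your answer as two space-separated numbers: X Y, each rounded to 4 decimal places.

joint[0] = (0.0000, 0.0000)  (base)
link 0: phi[0] = 10 = 10 deg
  cos(10 deg) = 0.9848, sin(10 deg) = 0.1736
  joint[1] = (0.0000, 0.0000) + 8.2 * (0.9848, 0.1736) = (0.0000 + 8.0754, 0.0000 + 1.4239) = (8.0754, 1.4239)
link 1: phi[1] = 10 + -50 = -40 deg
  cos(-40 deg) = 0.7660, sin(-40 deg) = -0.6428
  joint[2] = (8.0754, 1.4239) + 11.5 * (0.7660, -0.6428) = (8.0754 + 8.8095, 1.4239 + -7.3921) = (16.8849, -5.9681)
End effector: (16.8849, -5.9681)

Answer: 16.8849 -5.9681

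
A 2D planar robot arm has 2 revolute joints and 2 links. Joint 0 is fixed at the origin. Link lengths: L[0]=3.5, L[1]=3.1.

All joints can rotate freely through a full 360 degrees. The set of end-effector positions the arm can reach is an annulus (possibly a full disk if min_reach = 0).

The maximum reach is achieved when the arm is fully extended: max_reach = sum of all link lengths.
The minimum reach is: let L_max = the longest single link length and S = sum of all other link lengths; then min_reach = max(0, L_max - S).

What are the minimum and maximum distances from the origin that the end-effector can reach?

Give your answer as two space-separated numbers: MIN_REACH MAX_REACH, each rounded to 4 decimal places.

Link lengths: [3.5, 3.1]
max_reach = 3.5 + 3.1 = 6.6
L_max = max([3.5, 3.1]) = 3.5
S (sum of others) = 6.6 - 3.5 = 3.1
min_reach = max(0, 3.5 - 3.1) = max(0, 0.4) = 0.4

Answer: 0.4000 6.6000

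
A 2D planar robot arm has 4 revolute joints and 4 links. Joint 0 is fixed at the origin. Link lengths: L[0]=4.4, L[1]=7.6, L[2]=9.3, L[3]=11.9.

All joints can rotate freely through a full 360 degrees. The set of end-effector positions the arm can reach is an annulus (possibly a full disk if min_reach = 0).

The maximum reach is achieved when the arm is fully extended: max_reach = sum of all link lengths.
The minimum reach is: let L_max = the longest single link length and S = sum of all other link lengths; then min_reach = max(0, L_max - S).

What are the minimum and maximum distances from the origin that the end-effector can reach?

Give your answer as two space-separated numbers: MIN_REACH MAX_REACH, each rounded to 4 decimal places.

Answer: 0.0000 33.2000

Derivation:
Link lengths: [4.4, 7.6, 9.3, 11.9]
max_reach = 4.4 + 7.6 + 9.3 + 11.9 = 33.2
L_max = max([4.4, 7.6, 9.3, 11.9]) = 11.9
S (sum of others) = 33.2 - 11.9 = 21.3
min_reach = max(0, 11.9 - 21.3) = max(0, -9.4) = 0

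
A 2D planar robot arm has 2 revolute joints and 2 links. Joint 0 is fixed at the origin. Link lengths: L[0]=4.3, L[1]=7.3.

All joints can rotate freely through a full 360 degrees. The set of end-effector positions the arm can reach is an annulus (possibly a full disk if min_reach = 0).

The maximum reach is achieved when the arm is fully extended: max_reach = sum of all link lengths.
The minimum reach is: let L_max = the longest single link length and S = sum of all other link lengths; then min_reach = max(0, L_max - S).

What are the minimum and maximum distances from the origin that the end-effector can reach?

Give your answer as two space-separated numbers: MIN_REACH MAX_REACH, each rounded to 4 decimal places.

Answer: 3.0000 11.6000

Derivation:
Link lengths: [4.3, 7.3]
max_reach = 4.3 + 7.3 = 11.6
L_max = max([4.3, 7.3]) = 7.3
S (sum of others) = 11.6 - 7.3 = 4.3
min_reach = max(0, 7.3 - 4.3) = max(0, 3) = 3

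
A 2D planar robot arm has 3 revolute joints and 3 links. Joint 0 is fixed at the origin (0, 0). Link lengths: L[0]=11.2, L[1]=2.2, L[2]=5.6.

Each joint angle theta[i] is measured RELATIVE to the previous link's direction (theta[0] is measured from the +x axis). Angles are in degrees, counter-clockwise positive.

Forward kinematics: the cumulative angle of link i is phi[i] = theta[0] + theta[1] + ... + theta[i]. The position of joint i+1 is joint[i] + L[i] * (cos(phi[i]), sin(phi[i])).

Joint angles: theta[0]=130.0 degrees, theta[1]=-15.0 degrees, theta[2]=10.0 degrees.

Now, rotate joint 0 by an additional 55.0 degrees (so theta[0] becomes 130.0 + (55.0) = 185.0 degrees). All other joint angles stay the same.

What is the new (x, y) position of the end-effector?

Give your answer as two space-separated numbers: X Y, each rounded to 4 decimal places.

Answer: -18.9240 -0.5941

Derivation:
joint[0] = (0.0000, 0.0000)  (base)
link 0: phi[0] = 185 = 185 deg
  cos(185 deg) = -0.9962, sin(185 deg) = -0.0872
  joint[1] = (0.0000, 0.0000) + 11.2 * (-0.9962, -0.0872) = (0.0000 + -11.1574, 0.0000 + -0.9761) = (-11.1574, -0.9761)
link 1: phi[1] = 185 + -15 = 170 deg
  cos(170 deg) = -0.9848, sin(170 deg) = 0.1736
  joint[2] = (-11.1574, -0.9761) + 2.2 * (-0.9848, 0.1736) = (-11.1574 + -2.1666, -0.9761 + 0.3820) = (-13.3240, -0.5941)
link 2: phi[2] = 185 + -15 + 10 = 180 deg
  cos(180 deg) = -1.0000, sin(180 deg) = 0.0000
  joint[3] = (-13.3240, -0.5941) + 5.6 * (-1.0000, 0.0000) = (-13.3240 + -5.6000, -0.5941 + 0.0000) = (-18.9240, -0.5941)
End effector: (-18.9240, -0.5941)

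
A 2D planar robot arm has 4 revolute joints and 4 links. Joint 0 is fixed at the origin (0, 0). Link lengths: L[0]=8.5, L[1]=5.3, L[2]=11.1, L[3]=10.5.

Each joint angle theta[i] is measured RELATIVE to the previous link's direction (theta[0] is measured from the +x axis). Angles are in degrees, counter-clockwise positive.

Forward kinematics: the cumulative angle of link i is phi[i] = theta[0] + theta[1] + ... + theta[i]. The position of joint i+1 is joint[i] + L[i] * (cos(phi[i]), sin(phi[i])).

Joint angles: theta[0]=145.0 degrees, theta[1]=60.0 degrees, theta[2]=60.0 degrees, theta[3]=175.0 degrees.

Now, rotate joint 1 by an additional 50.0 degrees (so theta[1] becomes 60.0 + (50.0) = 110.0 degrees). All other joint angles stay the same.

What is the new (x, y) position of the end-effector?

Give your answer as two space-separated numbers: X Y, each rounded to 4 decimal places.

joint[0] = (0.0000, 0.0000)  (base)
link 0: phi[0] = 145 = 145 deg
  cos(145 deg) = -0.8192, sin(145 deg) = 0.5736
  joint[1] = (0.0000, 0.0000) + 8.5 * (-0.8192, 0.5736) = (0.0000 + -6.9628, 0.0000 + 4.8754) = (-6.9628, 4.8754)
link 1: phi[1] = 145 + 110 = 255 deg
  cos(255 deg) = -0.2588, sin(255 deg) = -0.9659
  joint[2] = (-6.9628, 4.8754) + 5.3 * (-0.2588, -0.9659) = (-6.9628 + -1.3717, 4.8754 + -5.1194) = (-8.3345, -0.2440)
link 2: phi[2] = 145 + 110 + 60 = 315 deg
  cos(315 deg) = 0.7071, sin(315 deg) = -0.7071
  joint[3] = (-8.3345, -0.2440) + 11.1 * (0.7071, -0.7071) = (-8.3345 + 7.8489, -0.2440 + -7.8489) = (-0.4856, -8.0929)
link 3: phi[3] = 145 + 110 + 60 + 175 = 490 deg
  cos(490 deg) = -0.6428, sin(490 deg) = 0.7660
  joint[4] = (-0.4856, -8.0929) + 10.5 * (-0.6428, 0.7660) = (-0.4856 + -6.7493, -8.0929 + 8.0435) = (-7.2349, -0.0494)
End effector: (-7.2349, -0.0494)

Answer: -7.2349 -0.0494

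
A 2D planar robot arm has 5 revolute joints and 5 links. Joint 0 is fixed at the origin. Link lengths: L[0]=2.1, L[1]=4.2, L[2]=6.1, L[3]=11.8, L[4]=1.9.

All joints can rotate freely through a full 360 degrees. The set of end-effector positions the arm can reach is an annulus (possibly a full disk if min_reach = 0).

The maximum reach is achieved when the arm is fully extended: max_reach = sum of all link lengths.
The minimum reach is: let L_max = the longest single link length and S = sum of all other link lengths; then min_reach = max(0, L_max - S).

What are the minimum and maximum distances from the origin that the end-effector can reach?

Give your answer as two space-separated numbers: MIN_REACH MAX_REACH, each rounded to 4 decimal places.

Answer: 0.0000 26.1000

Derivation:
Link lengths: [2.1, 4.2, 6.1, 11.8, 1.9]
max_reach = 2.1 + 4.2 + 6.1 + 11.8 + 1.9 = 26.1
L_max = max([2.1, 4.2, 6.1, 11.8, 1.9]) = 11.8
S (sum of others) = 26.1 - 11.8 = 14.3
min_reach = max(0, 11.8 - 14.3) = max(0, -2.5) = 0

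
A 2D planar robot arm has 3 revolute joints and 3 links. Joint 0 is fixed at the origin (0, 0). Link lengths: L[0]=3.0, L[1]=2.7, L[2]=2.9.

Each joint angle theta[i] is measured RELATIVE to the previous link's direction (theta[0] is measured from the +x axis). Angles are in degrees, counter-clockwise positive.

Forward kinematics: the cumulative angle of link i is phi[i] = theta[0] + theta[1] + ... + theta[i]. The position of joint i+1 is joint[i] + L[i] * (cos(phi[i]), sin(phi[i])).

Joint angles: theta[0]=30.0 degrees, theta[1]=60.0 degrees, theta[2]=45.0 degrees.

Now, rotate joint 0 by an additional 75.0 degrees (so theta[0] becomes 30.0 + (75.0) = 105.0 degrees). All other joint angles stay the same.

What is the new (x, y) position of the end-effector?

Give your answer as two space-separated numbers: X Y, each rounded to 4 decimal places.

joint[0] = (0.0000, 0.0000)  (base)
link 0: phi[0] = 105 = 105 deg
  cos(105 deg) = -0.2588, sin(105 deg) = 0.9659
  joint[1] = (0.0000, 0.0000) + 3 * (-0.2588, 0.9659) = (0.0000 + -0.7765, 0.0000 + 2.8978) = (-0.7765, 2.8978)
link 1: phi[1] = 105 + 60 = 165 deg
  cos(165 deg) = -0.9659, sin(165 deg) = 0.2588
  joint[2] = (-0.7765, 2.8978) + 2.7 * (-0.9659, 0.2588) = (-0.7765 + -2.6080, 2.8978 + 0.6988) = (-3.3845, 3.5966)
link 2: phi[2] = 105 + 60 + 45 = 210 deg
  cos(210 deg) = -0.8660, sin(210 deg) = -0.5000
  joint[3] = (-3.3845, 3.5966) + 2.9 * (-0.8660, -0.5000) = (-3.3845 + -2.5115, 3.5966 + -1.4500) = (-5.8959, 2.1466)
End effector: (-5.8959, 2.1466)

Answer: -5.8959 2.1466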